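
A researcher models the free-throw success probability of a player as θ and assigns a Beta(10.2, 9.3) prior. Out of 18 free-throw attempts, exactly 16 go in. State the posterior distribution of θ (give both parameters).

The binomial likelihood is conjugate to the Beta prior: with 16 successes and 2 failures, the posterior is Beta(10.2+16, 9.3+2) = Beta(26.2, 11.3).

Posterior: Beta(26.2, 11.3)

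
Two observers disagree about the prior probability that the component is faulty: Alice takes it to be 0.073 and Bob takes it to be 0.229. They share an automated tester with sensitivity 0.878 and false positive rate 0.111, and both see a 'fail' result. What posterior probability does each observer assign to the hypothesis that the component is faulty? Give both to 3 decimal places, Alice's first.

The likelihood ratio for a 'fail' result is 0.878/0.111 = 7.9099.
Alice: prior odds 0.073/0.927 = 0.078749; posterior odds 0.62289; posterior probability 0.384.
Bob: prior odds 0.229/0.771 = 0.29702; posterior odds 2.3494; posterior probability 0.701.

Alice: 0.384; Bob: 0.701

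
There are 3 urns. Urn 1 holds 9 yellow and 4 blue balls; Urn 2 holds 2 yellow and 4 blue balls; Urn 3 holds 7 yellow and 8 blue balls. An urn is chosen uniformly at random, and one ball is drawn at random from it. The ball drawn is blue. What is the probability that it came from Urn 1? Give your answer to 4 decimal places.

P(blue|Urn 1) = 0.3077; P(blue|Urn 2) = 0.6667; P(blue|Urn 3) = 0.5333.
Prior × likelihood for each source: 0.333333·0.3077=0.1026, 0.333333·0.6667=0.2222, 0.333333·0.5333=0.1778. Summing gives P(blue) = 0.50256.
P(Urn 1 | blue) = 0.1026 / 0.50256 = 0.2041.

Posterior probability ≈ 0.2041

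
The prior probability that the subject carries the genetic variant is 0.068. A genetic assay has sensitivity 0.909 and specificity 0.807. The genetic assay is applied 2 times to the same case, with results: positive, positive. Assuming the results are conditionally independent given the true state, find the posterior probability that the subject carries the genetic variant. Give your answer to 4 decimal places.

Posterior P(H) ≈ 0.6181

With H the event that the subject carries the genetic variant, the joint likelihood of the observed sequence is P(data|H) = 0.909·0.909 = 0.82628 and P(data|¬H) = 0.193·0.193 = 0.037249.
Bayes: P(H|data) = 0.068·0.82628 / (0.068·0.82628 + 0.932·0.037249) = 0.056187/0.090903 = 0.6181.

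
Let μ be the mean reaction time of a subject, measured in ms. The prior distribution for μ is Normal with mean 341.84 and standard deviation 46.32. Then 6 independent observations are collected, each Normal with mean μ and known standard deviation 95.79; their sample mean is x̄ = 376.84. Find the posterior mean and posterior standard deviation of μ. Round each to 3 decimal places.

Prior precision 1/τ₀² = 1/46.32² = 0.00046608; data precision n/σ² = 6/95.79² = 0.00065390.
Posterior precision = 0.00046608 + 0.00065390 = 0.00111998, giving posterior SD = 1/√0.00111998 = 29.881.
Posterior mean = (0.00046608·341.84 + 0.00065390·376.84) / 0.00111998 = 362.275.

Posterior mean ≈ 362.275; posterior SD ≈ 29.881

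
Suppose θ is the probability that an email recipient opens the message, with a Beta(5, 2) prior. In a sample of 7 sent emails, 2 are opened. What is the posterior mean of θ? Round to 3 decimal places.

The binomial likelihood is conjugate to the Beta prior: with 2 successes and 5 failures, the posterior is Beta(5+2, 2+5) = Beta(7, 7).
E[θ | data] = 7/(7+7) = 0.500.

Posterior mean ≈ 0.500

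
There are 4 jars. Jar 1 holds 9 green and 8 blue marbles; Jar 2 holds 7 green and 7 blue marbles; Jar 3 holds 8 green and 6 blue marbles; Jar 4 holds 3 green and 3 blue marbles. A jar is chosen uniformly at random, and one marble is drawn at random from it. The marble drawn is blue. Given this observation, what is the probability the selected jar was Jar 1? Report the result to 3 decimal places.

P(blue|Jar 1) = 0.4706; P(blue|Jar 2) = 0.5; P(blue|Jar 3) = 0.4286; P(blue|Jar 4) = 0.5.
Prior × likelihood for each source: 0.25·0.4706=0.1176, 0.25·0.5=0.1250, 0.25·0.4286=0.1071, 0.25·0.5=0.1250. Summing gives P(blue) = 0.47479.
P(Jar 1 | blue) = 0.1176 / 0.47479 = 0.248.

Posterior probability ≈ 0.248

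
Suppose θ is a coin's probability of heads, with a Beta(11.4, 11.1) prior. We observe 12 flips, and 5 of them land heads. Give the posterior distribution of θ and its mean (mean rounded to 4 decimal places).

Posterior: Beta(16.4, 18.1); mean ≈ 0.4754

The binomial likelihood is conjugate to the Beta prior: with 5 successes and 7 failures, the posterior is Beta(11.4+5, 11.1+7) = Beta(16.4, 18.1).
E[θ | data] = 16.4/(16.4+18.1) = 0.4754.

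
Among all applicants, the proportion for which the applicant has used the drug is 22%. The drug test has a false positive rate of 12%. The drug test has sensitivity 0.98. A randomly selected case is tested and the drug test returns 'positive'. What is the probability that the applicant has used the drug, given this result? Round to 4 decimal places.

Let H be the event that the applicant has used the drug. P(H) = 0.22, so P(¬H) = 0.78. With E the 'positive' result, P(E|H) = 0.98 and P(E|¬H) = 0.12.
P(E) = 0.98·0.22 + 0.12·0.78 = 0.21560 + 0.093600 = 0.30920.
By Bayes' theorem, P(H|E) = 0.21560 / 0.30920 = 0.6973.

P(H | E) ≈ 0.6973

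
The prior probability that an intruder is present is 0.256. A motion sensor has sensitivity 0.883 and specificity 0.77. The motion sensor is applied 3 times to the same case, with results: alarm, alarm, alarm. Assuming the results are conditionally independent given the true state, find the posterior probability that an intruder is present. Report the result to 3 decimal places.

With H the event that an intruder is present, the joint likelihood of the observed sequence is P(data|H) = 0.883·0.883·0.883 = 0.68847 and P(data|¬H) = 0.23·0.23·0.23 = 0.012167.
Bayes: P(H|data) = 0.256·0.68847 / (0.256·0.68847 + 0.744·0.012167) = 0.17625/0.18530 = 0.9511.

Posterior P(H) ≈ 0.951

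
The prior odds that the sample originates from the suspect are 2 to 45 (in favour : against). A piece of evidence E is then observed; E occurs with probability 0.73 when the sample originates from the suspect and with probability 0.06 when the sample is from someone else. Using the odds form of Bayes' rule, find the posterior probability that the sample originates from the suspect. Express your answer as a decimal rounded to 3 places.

Prior odds = 2/45 = 0.044444.
Likelihood ratio for E = 0.73/0.06 = 12.167.
Posterior odds = prior odds × LR = 0.54074.
Posterior probability = odds/(1+odds) = 0.54074/1.5407 = 0.351.

Posterior probability ≈ 0.351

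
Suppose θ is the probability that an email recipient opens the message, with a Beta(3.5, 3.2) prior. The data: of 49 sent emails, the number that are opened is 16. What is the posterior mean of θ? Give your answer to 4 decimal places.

Observing 16 successes and 33 failures updates Beta(3.5, 3.2) by adding the success and failure counts to the two shape parameters: α = 3.5+16 = 19.5, β = 3.2+33 = 36.2.
E[θ | data] = 19.5/(19.5+36.2) = 0.3501.

Posterior mean ≈ 0.3501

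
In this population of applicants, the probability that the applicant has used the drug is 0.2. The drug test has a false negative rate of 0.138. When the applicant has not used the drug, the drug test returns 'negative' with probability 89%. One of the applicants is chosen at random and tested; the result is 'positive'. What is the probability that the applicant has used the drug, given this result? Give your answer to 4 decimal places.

Write H for 'the applicant has used the drug'. Prior odds H:¬H = 0.2/0.8 = 0.25000. For the 'positive' outcome, the likelihood ratio is 0.862/0.11 = 7.8364.
Posterior odds = 0.25000 × 7.8364 = 1.9591, so P(H|E) = 1.9591/(1+1.9591) = 0.6621.

P(H | E) ≈ 0.6621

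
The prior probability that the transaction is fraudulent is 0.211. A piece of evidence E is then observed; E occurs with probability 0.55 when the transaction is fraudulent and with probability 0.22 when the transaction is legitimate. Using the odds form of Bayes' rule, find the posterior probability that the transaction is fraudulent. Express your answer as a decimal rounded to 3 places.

Prior odds = 0.211/(1−0.211) = 0.26743. In log-odds, ln(0.26743) = -1.3189.
Add log likelihood ratio: ln(2.5000) = 0.91629.
Posterior log-odds = -0.40262, so posterior odds = exp(-0.40262) = 0.66857. Converting, P(H|E) = 0.66857/1.6686 = 0.401.

Posterior probability ≈ 0.401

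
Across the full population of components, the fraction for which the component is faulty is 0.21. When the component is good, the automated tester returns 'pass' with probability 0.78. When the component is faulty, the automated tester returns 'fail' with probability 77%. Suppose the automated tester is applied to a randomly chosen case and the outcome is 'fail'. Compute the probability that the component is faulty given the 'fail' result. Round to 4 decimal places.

P(H | E) ≈ 0.4820

Write H for 'the component is faulty'. Prior odds H:¬H = 0.21/0.79 = 0.26582. For the 'fail' outcome, the likelihood ratio is 0.77/0.22 = 3.5000.
Posterior odds = 0.26582 × 3.5000 = 0.93038, so P(H|E) = 0.93038/(1+0.93038) = 0.4820.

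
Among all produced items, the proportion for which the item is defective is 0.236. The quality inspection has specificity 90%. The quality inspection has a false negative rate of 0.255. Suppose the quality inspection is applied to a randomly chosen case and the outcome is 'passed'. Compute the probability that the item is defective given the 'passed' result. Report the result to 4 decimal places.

Let H be the event that the item is defective. P(H) = 0.236, so P(¬H) = 0.764. With E the 'passed' result, P(E|H) = 0.255 and P(E|¬H) = 0.9.
P(E) = 0.255·0.236 + 0.9·0.764 = 0.060180 + 0.68760 = 0.74778.
By Bayes' theorem, P(H|E) = 0.060180 / 0.74778 = 0.0805.

P(H | E) ≈ 0.0805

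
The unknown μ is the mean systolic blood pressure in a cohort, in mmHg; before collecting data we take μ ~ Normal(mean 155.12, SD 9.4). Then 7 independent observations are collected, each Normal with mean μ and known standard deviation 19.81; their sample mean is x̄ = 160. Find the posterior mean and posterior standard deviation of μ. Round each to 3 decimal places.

With known σ, the Normal prior is conjugate. Weight on the data is w = (n/σ²)/(n/σ² + 1/τ₀²) = 0.0178373/(0.0178373+0.0113173) = 0.61182.
Posterior mean = w·x̄ + (1−w)·μ₀ = 0.61182·160 + 0.38818·155.12 = 158.106. Posterior variance = 1/(0.0178373+0.0113173) = 34.2999, so SD = 5.857.

Posterior mean ≈ 158.106; posterior SD ≈ 5.857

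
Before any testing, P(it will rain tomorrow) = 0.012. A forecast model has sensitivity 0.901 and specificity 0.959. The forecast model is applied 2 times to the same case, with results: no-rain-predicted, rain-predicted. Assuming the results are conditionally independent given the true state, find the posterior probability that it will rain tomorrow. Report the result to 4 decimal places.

Posterior P(H) ≈ 0.0268

With H the event that it will rain tomorrow, the joint likelihood of the observed sequence is P(data|H) = 0.099·0.901 = 0.089199 and P(data|¬H) = 0.959·0.041 = 0.039319.
Bayes: P(H|data) = 0.012·0.089199 / (0.012·0.089199 + 0.988·0.039319) = 0.0010704/0.039918 = 0.0268.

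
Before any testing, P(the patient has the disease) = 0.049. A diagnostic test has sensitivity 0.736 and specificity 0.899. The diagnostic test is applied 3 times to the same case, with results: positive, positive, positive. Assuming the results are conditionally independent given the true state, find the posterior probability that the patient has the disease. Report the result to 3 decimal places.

Posterior P(H) ≈ 0.952

Let H be the event that the patient has the disease; start with P(H) = 0.049. P('positive'|H) = 0.736, P('positive'|¬H) = 0.101.
Update on result 1 ('positive'): P(H) ← 0.736·0.0490 / (0.736·0.0490 + 0.101·0.9510) = 0.036064/0.13211 = 0.2730.
Update on result 2 ('positive'): P(H) ← 0.736·0.2730 / (0.736·0.2730 + 0.101·0.7270) = 0.20091/0.27434 = 0.7323.
Update on result 3 ('positive'): P(H) ← 0.736·0.7323 / (0.736·0.7323 + 0.101·0.2677) = 0.53900/0.56604 = 0.9522.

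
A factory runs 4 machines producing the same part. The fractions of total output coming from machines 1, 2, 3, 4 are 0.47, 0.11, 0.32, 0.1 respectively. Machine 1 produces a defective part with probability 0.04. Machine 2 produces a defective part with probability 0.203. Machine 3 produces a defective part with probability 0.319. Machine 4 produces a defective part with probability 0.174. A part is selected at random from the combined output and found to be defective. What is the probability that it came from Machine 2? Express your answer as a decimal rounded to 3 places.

Tabulate prior·likelihood by source: [1] prior 0.47, lik 0.04, product 0.01880; [2] prior 0.11, lik 0.203, product 0.02233; [3] prior 0.32, lik 0.319, product 0.1021; [4] prior 0.1, lik 0.174, product 0.01740.
Normalizing constant = 0.16061; the posterior for Machine 2 is its product over the sum, 0.02233/0.16061 = 0.139.

Posterior probability ≈ 0.139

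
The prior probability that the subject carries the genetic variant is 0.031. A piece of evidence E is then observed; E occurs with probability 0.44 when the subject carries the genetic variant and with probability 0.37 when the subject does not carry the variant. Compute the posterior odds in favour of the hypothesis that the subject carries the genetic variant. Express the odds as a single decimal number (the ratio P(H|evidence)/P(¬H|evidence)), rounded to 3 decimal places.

Posterior odds ≈ 0.038

Prior odds = 0.031/(1−0.031) = 0.031992.
Likelihood ratio for E = 0.44/0.37 = 1.1892.
Posterior odds = prior odds × LR = 0.038044.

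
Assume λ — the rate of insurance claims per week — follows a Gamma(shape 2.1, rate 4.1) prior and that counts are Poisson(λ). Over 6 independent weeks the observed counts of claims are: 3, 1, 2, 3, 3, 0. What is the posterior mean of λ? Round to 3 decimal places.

Posterior mean ≈ 1.396

The Poisson likelihood adds the total count to the shape and the number of exposure periods to the rate. Here ∑xᵢ = 12 and n = 6, so shape 2.1→14.1 and rate 4.1→10.1.
E[λ | data] = 14.1/10.1 = 1.396.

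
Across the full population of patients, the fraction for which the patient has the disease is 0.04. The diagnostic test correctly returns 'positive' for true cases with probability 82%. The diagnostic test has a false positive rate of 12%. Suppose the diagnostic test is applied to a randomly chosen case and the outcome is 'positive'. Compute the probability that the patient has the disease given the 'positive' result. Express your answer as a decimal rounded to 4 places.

P(H | E) ≈ 0.2216

Let H be the event that the patient has the disease. P(H) = 0.04, so P(¬H) = 0.96. With E the 'positive' result, P(E|H) = 0.82 and P(E|¬H) = 0.12.
P(E) = 0.82·0.04 + 0.12·0.96 = 0.032800 + 0.11520 = 0.14800.
By Bayes' theorem, P(H|E) = 0.032800 / 0.14800 = 0.2216.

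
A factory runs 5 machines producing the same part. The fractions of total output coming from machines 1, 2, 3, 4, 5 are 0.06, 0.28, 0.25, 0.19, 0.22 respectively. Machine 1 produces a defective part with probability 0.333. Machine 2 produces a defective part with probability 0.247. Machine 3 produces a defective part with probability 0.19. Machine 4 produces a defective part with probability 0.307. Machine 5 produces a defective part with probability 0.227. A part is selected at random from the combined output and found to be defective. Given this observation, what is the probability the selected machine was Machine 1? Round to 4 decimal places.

Tabulate prior·likelihood by source: [1] prior 0.06, lik 0.333, product 0.01998; [2] prior 0.28, lik 0.247, product 0.06916; [3] prior 0.25, lik 0.19, product 0.04750; [4] prior 0.19, lik 0.307, product 0.05833; [5] prior 0.22, lik 0.227, product 0.04994.
Normalizing constant = 0.24491; the posterior for Machine 1 is its product over the sum, 0.01998/0.24491 = 0.0816.

Posterior probability ≈ 0.0816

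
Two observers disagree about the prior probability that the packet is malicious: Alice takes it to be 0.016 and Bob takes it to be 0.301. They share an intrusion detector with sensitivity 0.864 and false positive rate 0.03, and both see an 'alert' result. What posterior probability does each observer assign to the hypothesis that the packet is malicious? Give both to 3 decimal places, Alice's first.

P('+'|H) = 0.864, P('+'|¬H) = 0.03.
Alice: numerator 0.864·0.016 = 0.013824; evidence = 0.013824+0.03·0.984 = 0.043344; posterior = 0.319.
Bob: numerator 0.864·0.301 = 0.26006; evidence = 0.26006+0.03·0.699 = 0.28103; posterior = 0.925.

Alice: 0.319; Bob: 0.925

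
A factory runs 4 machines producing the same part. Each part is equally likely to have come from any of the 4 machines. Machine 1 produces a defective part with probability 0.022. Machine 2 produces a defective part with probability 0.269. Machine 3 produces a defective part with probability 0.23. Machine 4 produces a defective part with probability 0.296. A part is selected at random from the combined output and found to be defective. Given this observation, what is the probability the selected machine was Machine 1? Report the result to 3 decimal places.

Posterior probability ≈ 0.027

P(defective|M1) = 0.022; P(defective|M2) = 0.269; P(defective|M3) = 0.23; P(defective|M4) = 0.296.
Prior × likelihood for each source: 0.25·0.022=0.005500, 0.25·0.269=0.06725, 0.25·0.23=0.05750, 0.25·0.296=0.07400. Summing gives P(defective) = 0.20425.
P(Machine 1 | defective) = 0.005500 / 0.20425 = 0.027.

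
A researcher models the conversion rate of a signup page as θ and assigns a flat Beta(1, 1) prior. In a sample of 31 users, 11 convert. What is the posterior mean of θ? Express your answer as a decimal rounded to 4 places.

The binomial likelihood is conjugate to the Beta prior: with 11 successes and 20 failures, the posterior is Beta(1+11, 1+20) = Beta(12, 21).
E[θ | data] = 12/(12+21) = 0.3636.

Posterior mean ≈ 0.3636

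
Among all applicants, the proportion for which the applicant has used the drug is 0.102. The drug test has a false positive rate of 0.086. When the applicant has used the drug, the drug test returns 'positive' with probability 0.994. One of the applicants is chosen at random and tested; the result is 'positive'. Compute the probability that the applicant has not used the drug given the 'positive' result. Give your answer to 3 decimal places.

Write H for 'the applicant has used the drug'. Prior odds H:¬H = 0.102/0.898 = 0.11359. For the 'positive' outcome, the likelihood ratio is 0.994/0.086 = 11.558.
Posterior odds = 0.11359 × 11.558 = 1.3128, so P(H|E) = 1.3128/(1+1.3128) = 0.568. Then P(¬H|E) = 1 − 0.568 = 0.432.

P(¬H | E) ≈ 0.432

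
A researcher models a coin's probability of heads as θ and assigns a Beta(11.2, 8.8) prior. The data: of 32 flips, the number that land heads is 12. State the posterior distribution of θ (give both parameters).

Observing 12 successes and 20 failures updates Beta(11.2, 8.8) by adding the success and failure counts to the two shape parameters: α = 11.2+12 = 23.2, β = 8.8+20 = 28.8.

Posterior: Beta(23.2, 28.8)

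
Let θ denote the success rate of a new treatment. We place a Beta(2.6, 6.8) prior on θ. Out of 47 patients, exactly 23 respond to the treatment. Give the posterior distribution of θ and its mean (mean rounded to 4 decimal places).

Posterior: Beta(25.6, 30.8); mean ≈ 0.4539

The binomial likelihood is conjugate to the Beta prior: with 23 successes and 24 failures, the posterior is Beta(2.6+23, 6.8+24) = Beta(25.6, 30.8).
E[θ | data] = 25.6/(25.6+30.8) = 0.4539.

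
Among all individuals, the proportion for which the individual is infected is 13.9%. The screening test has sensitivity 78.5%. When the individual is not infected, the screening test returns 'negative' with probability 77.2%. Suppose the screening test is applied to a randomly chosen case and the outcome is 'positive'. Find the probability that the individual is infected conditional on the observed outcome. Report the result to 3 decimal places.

Let H be the event that the individual is infected. P(H) = 0.139, so P(¬H) = 0.861. With E the 'positive' result, P(E|H) = 0.785 and P(E|¬H) = 0.228.
P(E) = 0.785·0.139 + 0.228·0.861 = 0.10912 + 0.19631 = 0.30542.
By Bayes' theorem, P(H|E) = 0.10912 / 0.30542 = 0.357.

P(H | E) ≈ 0.357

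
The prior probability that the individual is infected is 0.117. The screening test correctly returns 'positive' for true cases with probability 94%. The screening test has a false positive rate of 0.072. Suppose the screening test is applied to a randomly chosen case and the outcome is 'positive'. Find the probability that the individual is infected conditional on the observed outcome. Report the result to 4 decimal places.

Let H be the event that the individual is infected. P(H) = 0.117, so P(¬H) = 0.883. With E the 'positive' result, P(E|H) = 0.94 and P(E|¬H) = 0.072.
P(E) = 0.94·0.117 + 0.072·0.883 = 0.10998 + 0.063576 = 0.17356.
By Bayes' theorem, P(H|E) = 0.10998 / 0.17356 = 0.6337.

P(H | E) ≈ 0.6337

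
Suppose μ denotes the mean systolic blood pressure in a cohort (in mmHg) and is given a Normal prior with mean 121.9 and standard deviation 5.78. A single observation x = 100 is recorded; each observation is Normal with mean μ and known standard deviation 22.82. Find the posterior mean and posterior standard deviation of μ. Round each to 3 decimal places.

With known σ, the Normal prior is conjugate. Weight on the data is w = (n/σ²)/(n/σ² + 1/τ₀²) = 0.00192030/(0.00192030+0.0299326) = 0.060286.
Posterior mean = w·x̄ + (1−w)·μ₀ = 0.060286·100 + 0.93971·121.9 = 120.580. Posterior variance = 1/(0.00192030+0.0299326) = 31.3943, so SD = 5.603.

Posterior mean ≈ 120.580; posterior SD ≈ 5.603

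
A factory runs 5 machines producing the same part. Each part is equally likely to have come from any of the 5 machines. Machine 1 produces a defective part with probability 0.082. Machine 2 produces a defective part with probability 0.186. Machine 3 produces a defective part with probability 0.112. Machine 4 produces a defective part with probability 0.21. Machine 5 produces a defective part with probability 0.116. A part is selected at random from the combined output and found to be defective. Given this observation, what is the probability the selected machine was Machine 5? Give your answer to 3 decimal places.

Posterior probability ≈ 0.164

P(defective|M1) = 0.082; P(defective|M2) = 0.186; P(defective|M3) = 0.112; P(defective|M4) = 0.21; P(defective|M5) = 0.116.
Prior × likelihood for each source: 0.2·0.082=0.01640, 0.2·0.186=0.03720, 0.2·0.112=0.02240, 0.2·0.21=0.04200, 0.2·0.116=0.02320. Summing gives P(defective) = 0.14120.
P(Machine 5 | defective) = 0.02320 / 0.14120 = 0.164.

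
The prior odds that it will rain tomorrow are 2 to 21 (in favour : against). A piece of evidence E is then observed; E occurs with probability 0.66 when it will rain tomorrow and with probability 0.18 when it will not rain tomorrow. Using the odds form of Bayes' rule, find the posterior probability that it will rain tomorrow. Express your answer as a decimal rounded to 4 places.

Posterior probability ≈ 0.2588

Prior odds = 2/21 = 0.095238. In log-odds, ln(0.095238) = -2.3514.
Add log likelihood ratio: ln(3.6667) = 1.2993.
Posterior log-odds = -1.0521, so posterior odds = exp(-1.0521) = 0.34921. Converting, P(H|E) = 0.34921/1.3492 = 0.2588.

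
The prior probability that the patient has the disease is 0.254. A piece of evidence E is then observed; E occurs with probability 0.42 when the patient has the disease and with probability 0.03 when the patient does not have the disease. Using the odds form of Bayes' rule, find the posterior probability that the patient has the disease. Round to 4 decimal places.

Posterior probability ≈ 0.8266

Prior odds = 0.254/(1−0.254) = 0.34048. In log-odds, ln(0.34048) = -1.0774.
Add log likelihood ratio: ln(14.000) = 2.6391.
Posterior log-odds = 1.5617, so posterior odds = exp(1.5617) = 4.7668. Converting, P(H|E) = 4.7668/5.7668 = 0.8266.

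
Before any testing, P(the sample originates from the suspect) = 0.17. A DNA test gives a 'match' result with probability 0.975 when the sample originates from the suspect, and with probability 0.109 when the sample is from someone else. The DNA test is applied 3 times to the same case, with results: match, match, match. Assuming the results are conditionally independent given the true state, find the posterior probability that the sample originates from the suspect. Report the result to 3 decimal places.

With H the event that the sample originates from the suspect, the joint likelihood of the observed sequence is P(data|H) = 0.975·0.975·0.975 = 0.92686 and P(data|¬H) = 0.109·0.109·0.109 = 0.0012950.
Bayes: P(H|data) = 0.17·0.92686 / (0.17·0.92686 + 0.83·0.0012950) = 0.15757/0.15864 = 0.9932.

Posterior P(H) ≈ 0.993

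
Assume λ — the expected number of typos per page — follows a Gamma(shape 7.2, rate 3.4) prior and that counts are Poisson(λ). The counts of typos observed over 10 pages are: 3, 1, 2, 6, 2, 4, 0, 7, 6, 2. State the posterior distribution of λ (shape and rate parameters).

Posterior: Gamma(shape=40.2, rate=13.4)

Total count ∑xᵢ = 33 over n = 10 pages.
Gamma is conjugate to the Poisson likelihood: posterior is Gamma(shape = 7.2+33 = 40.2, rate = 3.4+10 = 13.4).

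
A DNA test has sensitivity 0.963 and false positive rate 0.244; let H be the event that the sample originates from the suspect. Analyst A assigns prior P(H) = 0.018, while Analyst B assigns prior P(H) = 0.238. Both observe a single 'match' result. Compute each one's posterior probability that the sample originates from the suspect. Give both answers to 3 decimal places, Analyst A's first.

P('+'|H) = 0.963, P('+'|¬H) = 0.244.
Analyst A: numerator 0.963·0.018 = 0.017334; evidence = 0.017334+0.244·0.982 = 0.25694; posterior = 0.067.
Analyst B: numerator 0.963·0.238 = 0.22919; evidence = 0.22919+0.244·0.762 = 0.41512; posterior = 0.552.

Analyst A: 0.067; Analyst B: 0.552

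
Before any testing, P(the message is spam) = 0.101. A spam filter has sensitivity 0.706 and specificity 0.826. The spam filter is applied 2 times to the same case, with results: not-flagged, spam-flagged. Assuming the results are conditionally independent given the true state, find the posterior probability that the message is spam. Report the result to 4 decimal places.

Posterior P(H) ≈ 0.1396

Let H be the event that the message is spam; start with P(H) = 0.101. P('spam-flagged'|H) = 0.706, P('spam-flagged'|¬H) = 0.174.
Update on result 1 ('not-flagged'): P(H) ← 0.294·0.1010 / (0.294·0.1010 + 0.826·0.8990) = 0.029694/0.77227 = 0.0385.
Update on result 2 ('spam-flagged'): P(H) ← 0.706·0.0385 / (0.706·0.0385 + 0.174·0.9615) = 0.027146/0.19446 = 0.1396.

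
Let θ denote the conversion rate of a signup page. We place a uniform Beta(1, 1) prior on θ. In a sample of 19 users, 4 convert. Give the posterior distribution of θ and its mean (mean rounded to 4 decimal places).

Posterior: Beta(5, 16); mean ≈ 0.2381

Observing 4 successes and 15 failures updates Beta(1, 1) by adding the success and failure counts to the two shape parameters: α = 1+4 = 5, β = 1+15 = 16.
E[θ | data] = 5/(5+16) = 0.2381.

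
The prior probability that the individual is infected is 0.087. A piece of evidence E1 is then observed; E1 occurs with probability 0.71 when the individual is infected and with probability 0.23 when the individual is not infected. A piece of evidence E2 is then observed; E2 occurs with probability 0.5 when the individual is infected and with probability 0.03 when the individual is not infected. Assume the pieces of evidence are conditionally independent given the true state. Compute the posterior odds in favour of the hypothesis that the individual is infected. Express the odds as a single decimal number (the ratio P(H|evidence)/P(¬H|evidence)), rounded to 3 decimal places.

Posterior odds ≈ 4.903

Prior odds = 0.087/(1−0.087) = 0.095290.
Likelihood ratio for E1 = 0.71/0.23 = 3.0870.
Likelihood ratio for E2 = 0.5/0.03 = 16.667.
Posterior odds = prior odds × LR₁ × LR₂ = 4.9026.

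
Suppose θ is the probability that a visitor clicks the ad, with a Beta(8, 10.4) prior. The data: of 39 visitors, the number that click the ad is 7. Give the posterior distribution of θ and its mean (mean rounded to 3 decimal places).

Observing 7 successes and 32 failures updates Beta(8, 10.4) by adding the success and failure counts to the two shape parameters: α = 8+7 = 15, β = 10.4+32 = 42.4.
Posterior mean = α/(α+β) = 15/57.4 = 0.261.

Posterior: Beta(15, 42.4); mean ≈ 0.261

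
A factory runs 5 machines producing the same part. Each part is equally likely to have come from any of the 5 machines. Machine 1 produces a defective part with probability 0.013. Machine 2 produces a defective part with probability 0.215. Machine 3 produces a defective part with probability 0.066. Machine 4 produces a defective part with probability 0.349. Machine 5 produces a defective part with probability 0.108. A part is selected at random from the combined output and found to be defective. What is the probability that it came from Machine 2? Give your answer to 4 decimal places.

P(defective|M1) = 0.013; P(defective|M2) = 0.215; P(defective|M3) = 0.066; P(defective|M4) = 0.349; P(defective|M5) = 0.108.
Prior × likelihood for each source: 0.2·0.013=0.002600, 0.2·0.215=0.04300, 0.2·0.066=0.01320, 0.2·0.349=0.06980, 0.2·0.108=0.02160. Summing gives P(defective) = 0.15020.
P(Machine 2 | defective) = 0.04300 / 0.15020 = 0.2863.

Posterior probability ≈ 0.2863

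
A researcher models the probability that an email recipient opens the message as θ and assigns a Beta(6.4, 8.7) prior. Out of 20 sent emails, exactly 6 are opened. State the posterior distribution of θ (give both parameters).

Posterior: Beta(12.4, 22.7)

Observing 6 successes and 14 failures updates Beta(6.4, 8.7) by adding the success and failure counts to the two shape parameters: α = 6.4+6 = 12.4, β = 8.7+14 = 22.7.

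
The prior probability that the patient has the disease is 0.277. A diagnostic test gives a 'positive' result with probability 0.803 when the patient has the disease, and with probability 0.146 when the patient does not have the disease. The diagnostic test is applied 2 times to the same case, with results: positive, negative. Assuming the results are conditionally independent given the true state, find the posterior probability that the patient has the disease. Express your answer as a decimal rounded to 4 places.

Let H be the event that the patient has the disease; start with P(H) = 0.277. P('positive'|H) = 0.803, P('positive'|¬H) = 0.146.
Update on result 1 ('positive'): P(H) ← 0.803·0.2770 / (0.803·0.2770 + 0.146·0.7230) = 0.22243/0.32799 = 0.6782.
Update on result 2 ('negative'): P(H) ← 0.197·0.6782 / (0.197·0.6782 + 0.854·0.3218) = 0.13360/0.40844 = 0.3271.

Posterior P(H) ≈ 0.3271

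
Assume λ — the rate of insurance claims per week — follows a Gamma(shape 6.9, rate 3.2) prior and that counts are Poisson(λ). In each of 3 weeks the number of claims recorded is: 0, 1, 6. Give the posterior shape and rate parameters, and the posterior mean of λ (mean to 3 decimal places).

Posterior: Gamma(shape=13.9, rate=6.2); mean ≈ 2.242

Total count ∑xᵢ = 7 over n = 3 weeks.
Gamma is conjugate to the Poisson likelihood: posterior is Gamma(shape = 6.9+7 = 13.9, rate = 3.2+3 = 6.2).
E[λ | data] = 13.9/6.2 = 2.242.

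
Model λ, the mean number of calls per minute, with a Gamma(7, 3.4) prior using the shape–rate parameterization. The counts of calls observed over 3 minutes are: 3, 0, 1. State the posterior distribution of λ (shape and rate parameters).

Total count ∑xᵢ = 4 over n = 3 minutes.
Gamma is conjugate to the Poisson likelihood: posterior is Gamma(shape = 7+4 = 11, rate = 3.4+3 = 6.4).

Posterior: Gamma(shape=11, rate=6.4)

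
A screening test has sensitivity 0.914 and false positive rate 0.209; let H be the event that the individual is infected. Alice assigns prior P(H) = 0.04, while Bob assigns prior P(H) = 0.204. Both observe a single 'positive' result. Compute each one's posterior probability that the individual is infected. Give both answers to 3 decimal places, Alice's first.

Alice: 0.154; Bob: 0.528

The likelihood ratio for a 'positive' result is 0.914/0.209 = 4.3732.
Alice: prior odds 0.04/0.96 = 0.041667; posterior odds 0.18222; posterior probability 0.154.
Bob: prior odds 0.204/0.796 = 0.25628; posterior odds 1.1208; posterior probability 0.528.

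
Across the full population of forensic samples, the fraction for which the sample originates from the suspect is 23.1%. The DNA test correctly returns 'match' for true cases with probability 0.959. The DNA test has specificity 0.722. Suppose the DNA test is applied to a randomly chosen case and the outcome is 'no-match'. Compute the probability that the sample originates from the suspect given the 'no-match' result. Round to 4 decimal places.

Write H for 'the sample originates from the suspect'. Prior odds H:¬H = 0.231/0.769 = 0.30039. For the 'no-match' outcome, the likelihood ratio is 0.041/0.722 = 0.056787.
Posterior odds = 0.30039 × 0.056787 = 0.017058, so P(H|E) = 0.017058/(1+0.017058) = 0.0168.

P(H | E) ≈ 0.0168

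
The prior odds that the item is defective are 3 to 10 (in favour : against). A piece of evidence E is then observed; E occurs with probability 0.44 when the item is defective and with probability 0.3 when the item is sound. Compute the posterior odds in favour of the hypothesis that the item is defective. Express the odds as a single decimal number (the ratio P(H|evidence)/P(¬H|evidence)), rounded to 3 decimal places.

Prior odds = 3/10 = 0.30000. In log-odds, ln(0.30000) = -1.2040.
Add log likelihood ratio: ln(1.4667) = 0.38299.
Posterior log-odds = -0.82098, so posterior odds = exp(-0.82098) = 0.44000.

Posterior odds ≈ 0.440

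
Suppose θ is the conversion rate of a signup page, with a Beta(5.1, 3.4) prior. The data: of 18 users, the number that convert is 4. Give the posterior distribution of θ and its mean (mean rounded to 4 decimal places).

The binomial likelihood is conjugate to the Beta prior: with 4 successes and 14 failures, the posterior is Beta(5.1+4, 3.4+14) = Beta(9.1, 17.4).
Posterior mean = α/(α+β) = 9.1/26.5 = 0.3434.

Posterior: Beta(9.1, 17.4); mean ≈ 0.3434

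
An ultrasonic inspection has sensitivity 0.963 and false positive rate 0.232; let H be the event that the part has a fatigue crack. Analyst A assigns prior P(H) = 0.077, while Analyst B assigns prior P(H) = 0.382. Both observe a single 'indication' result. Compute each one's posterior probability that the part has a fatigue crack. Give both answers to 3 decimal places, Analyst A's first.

Analyst A: 0.257; Analyst B: 0.720

The likelihood ratio for an 'indication' result is 0.963/0.232 = 4.1509.
Analyst A: prior odds 0.077/0.923 = 0.083424; posterior odds 0.34628; posterior probability 0.257.
Analyst B: prior odds 0.382/0.618 = 0.61812; posterior odds 2.5657; posterior probability 0.720.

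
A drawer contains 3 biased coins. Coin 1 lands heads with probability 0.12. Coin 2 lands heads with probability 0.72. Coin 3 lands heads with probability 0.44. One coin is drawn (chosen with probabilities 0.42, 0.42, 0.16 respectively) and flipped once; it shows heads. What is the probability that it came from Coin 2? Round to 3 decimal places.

Posterior probability ≈ 0.715

P(heads|C1) = 0.12; P(heads|C2) = 0.72; P(heads|C3) = 0.44.
Prior × likelihood for each source: 0.42·0.12=0.05040, 0.42·0.72=0.3024, 0.16·0.44=0.07040. Summing gives P(heads) = 0.42320.
P(Coin 2 | heads) = 0.3024 / 0.42320 = 0.715.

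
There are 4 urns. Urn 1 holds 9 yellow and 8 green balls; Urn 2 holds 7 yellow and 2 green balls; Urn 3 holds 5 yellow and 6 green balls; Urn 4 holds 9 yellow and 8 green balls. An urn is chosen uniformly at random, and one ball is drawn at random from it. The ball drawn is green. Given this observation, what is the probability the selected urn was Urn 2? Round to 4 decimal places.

P(green|Urn 1) = 0.4706; P(green|Urn 2) = 0.2222; P(green|Urn 3) = 0.5455; P(green|Urn 4) = 0.4706.
Prior × likelihood for each source: 0.25·0.4706=0.1176, 0.25·0.2222=0.05556, 0.25·0.5455=0.1364, 0.25·0.4706=0.1176. Summing gives P(green) = 0.42721.
P(Urn 2 | green) = 0.05556 / 0.42721 = 0.1300.

Posterior probability ≈ 0.1300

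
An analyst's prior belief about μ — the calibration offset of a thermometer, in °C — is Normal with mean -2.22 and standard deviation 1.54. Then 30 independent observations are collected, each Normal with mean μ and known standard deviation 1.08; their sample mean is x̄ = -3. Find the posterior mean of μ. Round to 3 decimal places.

Prior precision 1/τ₀² = 1/1.54² = 0.421656; data precision n/σ² = 30/1.08² = 25.7202.
Posterior precision = 0.421656 + 25.7202 = 26.1418.
Posterior mean = (0.421656·-2.22 + 25.7202·-3) / 26.1418 = -2.987.

Posterior mean ≈ -2.987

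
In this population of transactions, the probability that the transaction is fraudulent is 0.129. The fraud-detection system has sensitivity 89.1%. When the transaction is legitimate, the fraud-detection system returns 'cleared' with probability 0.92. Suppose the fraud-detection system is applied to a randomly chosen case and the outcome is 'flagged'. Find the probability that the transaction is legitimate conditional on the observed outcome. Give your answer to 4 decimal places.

P(¬H | E) ≈ 0.3774

Write H for 'the transaction is fraudulent'. Prior odds H:¬H = 0.129/0.871 = 0.14811. For the 'flagged' outcome, the likelihood ratio is 0.891/0.08 = 11.137.
Posterior odds = 0.14811 × 11.137 = 1.6495, so P(H|E) = 1.6495/(1+1.6495) = 0.6226. Then P(¬H|E) = 1 − 0.6226 = 0.3774.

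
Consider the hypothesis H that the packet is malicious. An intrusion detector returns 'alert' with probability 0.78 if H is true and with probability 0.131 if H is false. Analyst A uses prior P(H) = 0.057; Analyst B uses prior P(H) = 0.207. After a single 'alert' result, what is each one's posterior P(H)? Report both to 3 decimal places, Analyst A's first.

Analyst A: 0.265; Analyst B: 0.608

P('+'|H) = 0.78, P('+'|¬H) = 0.131.
Analyst A: numerator 0.78·0.057 = 0.044460; evidence = 0.044460+0.131·0.943 = 0.16799; posterior = 0.265.
Analyst B: numerator 0.78·0.207 = 0.16146; evidence = 0.16146+0.131·0.793 = 0.26534; posterior = 0.608.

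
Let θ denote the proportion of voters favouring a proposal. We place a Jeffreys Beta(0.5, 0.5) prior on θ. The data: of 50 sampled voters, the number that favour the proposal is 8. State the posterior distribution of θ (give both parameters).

Posterior: Beta(8.5, 42.5)

Observing 8 successes and 42 failures updates Beta(0.5, 0.5) by adding the success and failure counts to the two shape parameters: α = 0.5+8 = 8.5, β = 0.5+42 = 42.5.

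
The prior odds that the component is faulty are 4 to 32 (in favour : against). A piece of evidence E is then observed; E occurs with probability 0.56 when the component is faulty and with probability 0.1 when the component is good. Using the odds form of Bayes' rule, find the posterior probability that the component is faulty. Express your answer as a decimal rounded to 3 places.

Prior odds = 4/32 = 0.12500. In log-odds, ln(0.12500) = -2.0794.
Add log likelihood ratio: ln(5.6000) = 1.7228.
Posterior log-odds = -0.35667, so posterior odds = exp(-0.35667) = 0.70000. Converting, P(H|E) = 0.70000/1.7000 = 0.412.

Posterior probability ≈ 0.412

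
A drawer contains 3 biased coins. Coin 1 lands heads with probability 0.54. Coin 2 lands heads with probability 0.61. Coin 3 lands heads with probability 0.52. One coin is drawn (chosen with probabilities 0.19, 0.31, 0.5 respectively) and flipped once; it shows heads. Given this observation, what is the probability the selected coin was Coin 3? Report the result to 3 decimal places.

Tabulate prior·likelihood by source: [1] prior 0.19, lik 0.54, product 0.1026; [2] prior 0.31, lik 0.61, product 0.1891; [3] prior 0.5, lik 0.52, product 0.2600.
Normalizing constant = 0.55170; the posterior for Coin 3 is its product over the sum, 0.2600/0.55170 = 0.471.

Posterior probability ≈ 0.471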